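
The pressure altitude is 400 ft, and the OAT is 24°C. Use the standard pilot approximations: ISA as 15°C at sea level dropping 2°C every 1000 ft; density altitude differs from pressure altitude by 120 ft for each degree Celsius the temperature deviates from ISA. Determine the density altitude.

ISA temperature at 400 ft = 15 − 2 × (400/1000) = 14.2°C.
ISA deviation = 24 − 14.2 = +9.8°C.
Density altitude = 400 + 120 × (9.8) = 400 + (+1176) = 1576 ft.

1576 ft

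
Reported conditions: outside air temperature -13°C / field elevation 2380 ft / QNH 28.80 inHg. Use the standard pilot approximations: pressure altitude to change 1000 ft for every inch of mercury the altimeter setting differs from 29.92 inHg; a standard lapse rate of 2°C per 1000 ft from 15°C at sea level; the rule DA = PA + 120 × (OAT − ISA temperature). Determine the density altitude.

980 ft

Pressure altitude = 2380 + (29.92 − 28.80) × 1000 = 2380 + (+1120) = 3500 ft.
ISA temperature at 3500 ft = 15 − 2 × (3500/1000) = 8°C.
ISA deviation = -13 − 8 = -21°C.
Density altitude = 3500 + 120 × (-21) = 980 ft.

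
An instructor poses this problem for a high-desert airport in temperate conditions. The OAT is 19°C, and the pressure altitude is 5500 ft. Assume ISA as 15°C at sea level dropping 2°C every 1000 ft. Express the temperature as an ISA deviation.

ISA temperature at 5500 ft = 15 − 2 × (5500/1000) = 4°C.
Deviation = OAT − ISA = 19 − 4 = +15°C.

ISA+15°C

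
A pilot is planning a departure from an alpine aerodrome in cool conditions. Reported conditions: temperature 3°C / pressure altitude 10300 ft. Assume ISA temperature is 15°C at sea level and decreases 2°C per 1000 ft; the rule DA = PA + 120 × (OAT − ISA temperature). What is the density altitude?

ISA temperature at 10300 ft = 15 − 2 × (10300/1000) = -5.6°C.
ISA deviation = 3 − (-5.6) = +8.6°C.
Density altitude = 10300 + 120 × (8.6) = 10300 + (+1032) = 11332 ft.

11332 ft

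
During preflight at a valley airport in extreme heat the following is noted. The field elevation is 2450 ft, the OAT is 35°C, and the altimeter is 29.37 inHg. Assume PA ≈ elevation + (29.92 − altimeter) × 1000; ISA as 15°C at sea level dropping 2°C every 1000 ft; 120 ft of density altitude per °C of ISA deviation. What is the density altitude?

6120 ft

Pressure altitude = 2450 + (29.92 − 29.37) × 1000 = 2450 + (+550) = 3000 ft.
ISA temperature at 3000 ft = 15 − 2 × (3000/1000) = 9°C.
ISA deviation = 35 − 9 = +26°C.
Density altitude = 3000 + 120 × (26) = 6120 ft.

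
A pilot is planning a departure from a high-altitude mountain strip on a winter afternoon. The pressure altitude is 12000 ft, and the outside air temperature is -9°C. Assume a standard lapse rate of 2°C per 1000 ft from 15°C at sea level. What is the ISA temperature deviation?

ISA temperature at 12000 ft = 15 − 2 × (12000/1000) = -9°C.
Deviation = OAT − ISA = -9 − (-9) = 0°C.

ISA0°C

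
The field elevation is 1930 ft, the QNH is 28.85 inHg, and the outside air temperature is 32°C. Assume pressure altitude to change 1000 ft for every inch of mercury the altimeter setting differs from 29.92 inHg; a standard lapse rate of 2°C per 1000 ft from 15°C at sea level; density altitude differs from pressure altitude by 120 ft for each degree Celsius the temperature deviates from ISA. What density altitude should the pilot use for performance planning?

Pressure altitude = 1930 + (29.92 − 28.85) × 1000 = 1930 + (+1070) = 3000 ft.
ISA temperature at 3000 ft = 15 − 2 × (3000/1000) = 9°C.
ISA deviation = 32 − 9 = +23°C.
Density altitude = 3000 + 120 × (23) = 5760 ft.

5760 ft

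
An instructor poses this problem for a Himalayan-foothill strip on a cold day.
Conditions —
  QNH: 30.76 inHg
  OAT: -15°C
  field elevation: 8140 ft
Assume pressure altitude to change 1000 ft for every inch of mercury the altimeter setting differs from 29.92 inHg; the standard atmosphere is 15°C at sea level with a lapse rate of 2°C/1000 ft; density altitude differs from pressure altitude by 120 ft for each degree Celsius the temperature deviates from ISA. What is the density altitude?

5452 ft

Pressure altitude = 8140 + (29.92 − 30.76) × 1000 = 8140 + (-840) = 7300 ft.
ISA temperature at 7300 ft = 15 − 2 × (7300/1000) = 0.4°C.
ISA deviation = -15 − 0.4 = -15.4°C.
Density altitude = 7300 + 120 × (-15.4) = 5452 ft.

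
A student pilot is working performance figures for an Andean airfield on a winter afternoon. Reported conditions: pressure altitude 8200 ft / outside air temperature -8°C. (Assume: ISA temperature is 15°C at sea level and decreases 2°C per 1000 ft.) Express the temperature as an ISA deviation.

ISA-6.6°C

ISA temperature at 8200 ft = 15 − 2 × (8200/1000) = -1.4°C.
Deviation = OAT − ISA = -8 − (-1.4) = -6.6°C.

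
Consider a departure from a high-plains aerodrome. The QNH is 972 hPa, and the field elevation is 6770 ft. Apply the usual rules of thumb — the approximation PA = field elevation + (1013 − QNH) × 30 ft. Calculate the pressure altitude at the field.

8000 ft

Pressure correction = (1013 − 972) × 30 = +1230 ft.
Pressure altitude = 6770 + (+1230) = 8000 ft.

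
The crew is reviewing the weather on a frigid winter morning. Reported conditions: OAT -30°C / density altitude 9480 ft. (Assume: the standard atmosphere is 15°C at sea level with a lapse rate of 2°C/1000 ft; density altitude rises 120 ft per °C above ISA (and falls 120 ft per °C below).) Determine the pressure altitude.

12000 ft

DA = PA + 120 × (OAT − (15 − 2·PA/1000)) = PA + 120·OAT − 1800 + 0.24·PA = 1.24·PA + 120·OAT − 1800.
So 1.24·PA = 9480 − 120 × (-30) + 1800 = 14880.
PA = 14880 / 1.24 = 12000 ft.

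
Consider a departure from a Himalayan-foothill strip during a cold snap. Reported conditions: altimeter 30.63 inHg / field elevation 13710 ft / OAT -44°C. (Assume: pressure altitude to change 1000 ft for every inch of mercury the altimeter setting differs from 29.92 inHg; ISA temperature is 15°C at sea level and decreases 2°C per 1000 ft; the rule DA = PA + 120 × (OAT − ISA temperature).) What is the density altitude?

9040 ft

Pressure altitude = 13710 + (29.92 − 30.63) × 1000 = 13710 + (-710) = 13000 ft.
ISA temperature at 13000 ft = 15 − 2 × (13000/1000) = -11°C.
ISA deviation = -44 − (-11) = -33°C.
Density altitude = 13000 + 120 × (-33) = 9040 ft.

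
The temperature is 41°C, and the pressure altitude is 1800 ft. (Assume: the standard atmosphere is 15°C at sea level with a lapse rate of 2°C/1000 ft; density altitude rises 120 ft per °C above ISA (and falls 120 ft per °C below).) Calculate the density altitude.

ISA temperature at 1800 ft = 15 − 2 × (1800/1000) = 11.4°C.
ISA deviation = 41 − 11.4 = +29.6°C.
Density altitude = 1800 + 120 × (29.6) = 1800 + (+3552) = 5352 ft.

5352 ft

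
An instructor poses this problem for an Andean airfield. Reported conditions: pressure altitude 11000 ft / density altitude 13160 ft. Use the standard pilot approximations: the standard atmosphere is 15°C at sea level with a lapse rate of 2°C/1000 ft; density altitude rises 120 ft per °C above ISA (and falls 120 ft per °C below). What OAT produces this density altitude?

11°C

Density altitude − pressure altitude = 13160 − 11000 = +2160 ft.
At 120 ft/°C that is an ISA deviation of 2160/120 = +18°C.
ISA temperature at 11000 ft = 15 − 2 × (11000/1000) = -7°C.
OAT = ISA + deviation = -7 + (+18) = 11°C.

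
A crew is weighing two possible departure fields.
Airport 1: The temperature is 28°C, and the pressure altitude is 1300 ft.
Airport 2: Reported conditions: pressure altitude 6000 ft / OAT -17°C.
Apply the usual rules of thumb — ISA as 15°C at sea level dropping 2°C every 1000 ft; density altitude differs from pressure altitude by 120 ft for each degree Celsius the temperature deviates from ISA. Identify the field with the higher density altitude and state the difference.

Airport 1: ISA temp = 12.4°C, deviation +15.6°C, DA = 1300 + 120 × 15.6 = 3172 ft.
Airport 2: ISA temp = 3°C, deviation -20°C, DA = 6000 + 120 × (-20) = 3600 ft.
Airport 2 is higher by 3600 − 3172 = 428 ft.

Airport 2 by 428 ft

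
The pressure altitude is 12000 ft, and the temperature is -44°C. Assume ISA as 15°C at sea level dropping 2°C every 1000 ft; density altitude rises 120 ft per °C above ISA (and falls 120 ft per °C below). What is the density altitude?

7800 ft

ISA temperature at 12000 ft = 15 − 2 × (12000/1000) = -9°C.
ISA deviation = -44 − (-9) = -35°C.
Density altitude = 12000 + 120 × (-35) = 12000 + (-4200) = 7800 ft.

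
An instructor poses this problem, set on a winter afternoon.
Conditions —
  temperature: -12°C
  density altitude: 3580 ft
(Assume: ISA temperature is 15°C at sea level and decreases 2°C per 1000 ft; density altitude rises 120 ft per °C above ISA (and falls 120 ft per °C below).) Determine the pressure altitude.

DA = PA + 120 × (OAT − (15 − 2·PA/1000)) = PA + 120·OAT − 1800 + 0.24·PA = 1.24·PA + 120·OAT − 1800.
So 1.24·PA = 3580 − 120 × (-12) + 1800 = 6820.
PA = 6820 / 1.24 = 5500 ft.

5500 ft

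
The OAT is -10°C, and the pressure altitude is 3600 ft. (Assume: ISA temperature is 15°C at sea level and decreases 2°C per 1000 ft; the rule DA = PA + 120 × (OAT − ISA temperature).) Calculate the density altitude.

1464 ft

ISA temperature at 3600 ft = 15 − 2 × (3600/1000) = 7.8°C.
ISA deviation = -10 − 7.8 = -17.8°C.
Density altitude = 3600 + 120 × (-17.8) = 3600 + (-2136) = 1464 ft.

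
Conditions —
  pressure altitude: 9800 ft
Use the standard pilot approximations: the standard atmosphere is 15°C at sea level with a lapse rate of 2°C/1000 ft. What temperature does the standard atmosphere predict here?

ISA temperature = 15 − 2 × (9800/1000) = 15 − 19.6 = -4.6°C.

-4.6°C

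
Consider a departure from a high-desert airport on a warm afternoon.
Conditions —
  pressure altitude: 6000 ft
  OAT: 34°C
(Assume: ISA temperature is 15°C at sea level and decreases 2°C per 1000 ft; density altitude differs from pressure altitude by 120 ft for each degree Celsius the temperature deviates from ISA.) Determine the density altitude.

9720 ft

ISA temperature at 6000 ft = 15 − 2 × (6000/1000) = 3°C.
ISA deviation = 34 − 3 = +31°C.
Density altitude = 6000 + 120 × (31) = 6000 + (+3720) = 9720 ft.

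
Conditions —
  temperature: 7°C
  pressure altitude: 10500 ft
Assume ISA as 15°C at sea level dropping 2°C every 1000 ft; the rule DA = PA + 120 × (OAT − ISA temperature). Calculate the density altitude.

12060 ft

ISA temperature at 10500 ft = 15 − 2 × (10500/1000) = -6°C.
ISA deviation = 7 − (-6) = +13°C.
Density altitude = 10500 + 120 × (13) = 10500 + (+1560) = 12060 ft.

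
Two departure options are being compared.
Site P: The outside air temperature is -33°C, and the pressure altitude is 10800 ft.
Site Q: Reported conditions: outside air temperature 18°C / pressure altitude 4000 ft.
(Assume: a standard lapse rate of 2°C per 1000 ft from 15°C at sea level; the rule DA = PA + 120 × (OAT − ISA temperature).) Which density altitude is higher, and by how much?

Site P by 2312 ft

Site P: ISA temp = -6.6°C, deviation -26.4°C, DA = 10800 + 120 × (-26.4) = 7632 ft.
Site Q: ISA temp = 7°C, deviation +11°C, DA = 4000 + 120 × 11 = 5320 ft.
Site P is higher by 7632 − 5320 = 2312 ft.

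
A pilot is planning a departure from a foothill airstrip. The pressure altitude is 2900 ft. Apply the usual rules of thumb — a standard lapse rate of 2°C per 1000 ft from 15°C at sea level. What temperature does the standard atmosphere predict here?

ISA temperature = 15 − 2 × (2900/1000) = 15 − 5.8 = 9.2°C.

9.2°C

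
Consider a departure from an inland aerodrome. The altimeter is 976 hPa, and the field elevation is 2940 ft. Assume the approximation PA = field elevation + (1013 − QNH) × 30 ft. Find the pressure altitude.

Pressure correction = (1013 − 976) × 30 = +1110 ft.
Pressure altitude = 2940 + (+1110) = 4050 ft.

4050 ft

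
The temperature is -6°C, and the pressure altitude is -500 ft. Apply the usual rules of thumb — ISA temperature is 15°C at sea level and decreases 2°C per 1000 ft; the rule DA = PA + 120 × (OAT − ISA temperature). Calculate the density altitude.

ISA temperature at -500 ft = 15 − 2 × (-500/1000) = 16°C.
ISA deviation = -6 − 16 = -22°C.
Density altitude = -500 + 120 × (-22) = -500 + (-2640) = -3140 ft.

-3140 ft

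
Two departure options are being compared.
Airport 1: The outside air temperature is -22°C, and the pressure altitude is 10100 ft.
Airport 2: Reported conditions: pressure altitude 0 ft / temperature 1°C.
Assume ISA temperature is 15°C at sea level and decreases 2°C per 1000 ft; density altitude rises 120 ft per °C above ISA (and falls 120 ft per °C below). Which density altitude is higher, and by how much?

Airport 1 by 9764 ft

Airport 1: ISA temp = -5.2°C, deviation -16.8°C, DA = 10100 + 120 × (-16.8) = 8084 ft.
Airport 2: ISA temp = 15°C, deviation -14°C, DA = 0 + 120 × (-14) = -1680 ft.
Airport 1 is higher by 8084 − (-1680) = 9764 ft.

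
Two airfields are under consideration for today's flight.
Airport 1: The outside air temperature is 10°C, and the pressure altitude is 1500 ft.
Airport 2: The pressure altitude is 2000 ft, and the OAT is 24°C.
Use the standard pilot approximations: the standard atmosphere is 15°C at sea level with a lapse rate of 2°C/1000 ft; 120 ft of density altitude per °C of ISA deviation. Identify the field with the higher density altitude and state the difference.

Airport 1: ISA temp = 12°C, deviation -2°C, DA = 1500 + 120 × (-2) = 1260 ft.
Airport 2: ISA temp = 11°C, deviation +13°C, DA = 2000 + 120 × 13 = 3560 ft.
Airport 2 is higher by 3560 − 1260 = 2300 ft.

Airport 2 by 2300 ft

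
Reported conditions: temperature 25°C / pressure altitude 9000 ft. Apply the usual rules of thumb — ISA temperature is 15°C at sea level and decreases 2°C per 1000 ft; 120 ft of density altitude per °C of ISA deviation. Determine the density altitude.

ISA temperature at 9000 ft = 15 − 2 × (9000/1000) = -3°C.
ISA deviation = 25 − (-3) = +28°C.
Density altitude = 9000 + 120 × (28) = 9000 + (+3360) = 12360 ft.

12360 ft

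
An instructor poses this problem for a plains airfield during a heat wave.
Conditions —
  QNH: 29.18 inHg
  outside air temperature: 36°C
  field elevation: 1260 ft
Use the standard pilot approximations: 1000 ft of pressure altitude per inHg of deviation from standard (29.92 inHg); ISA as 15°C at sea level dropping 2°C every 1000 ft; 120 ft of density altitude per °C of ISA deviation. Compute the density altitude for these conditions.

Pressure altitude = 1260 + (29.92 − 29.18) × 1000 = 1260 + (+740) = 2000 ft.
ISA temperature at 2000 ft = 15 − 2 × (2000/1000) = 11°C.
ISA deviation = 36 − 11 = +25°C.
Density altitude = 2000 + 120 × (25) = 5000 ft.

5000 ft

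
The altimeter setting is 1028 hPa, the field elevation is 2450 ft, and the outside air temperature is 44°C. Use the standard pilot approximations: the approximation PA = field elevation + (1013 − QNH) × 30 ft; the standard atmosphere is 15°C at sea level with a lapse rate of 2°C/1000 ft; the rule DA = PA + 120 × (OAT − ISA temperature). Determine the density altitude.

Pressure altitude = 2450 + (1013 − 1028) × 30 = 2450 + (-450) = 2000 ft.
ISA temperature at 2000 ft = 15 − 2 × (2000/1000) = 11°C.
ISA deviation = 44 − 11 = +33°C.
Density altitude = 2000 + 120 × (33) = 5960 ft.

5960 ft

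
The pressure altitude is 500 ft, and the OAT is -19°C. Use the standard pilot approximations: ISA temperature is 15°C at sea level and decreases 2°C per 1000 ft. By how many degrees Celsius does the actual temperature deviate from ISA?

ISA temperature at 500 ft = 15 − 2 × (500/1000) = 14°C.
Deviation = OAT − ISA = -19 − 14 = -33°C.

ISA-33°C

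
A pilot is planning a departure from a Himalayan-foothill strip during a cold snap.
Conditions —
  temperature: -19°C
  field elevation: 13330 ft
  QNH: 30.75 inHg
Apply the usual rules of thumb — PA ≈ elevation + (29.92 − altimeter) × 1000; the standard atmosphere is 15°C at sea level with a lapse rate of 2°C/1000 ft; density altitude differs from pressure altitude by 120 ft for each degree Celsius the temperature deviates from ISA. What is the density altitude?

11420 ft

Pressure altitude = 13330 + (29.92 − 30.75) × 1000 = 13330 + (-830) = 12500 ft.
ISA temperature at 12500 ft = 15 − 2 × (12500/1000) = -10°C.
ISA deviation = -19 − (-10) = -9°C.
Density altitude = 12500 + 120 × (-9) = 11420 ft.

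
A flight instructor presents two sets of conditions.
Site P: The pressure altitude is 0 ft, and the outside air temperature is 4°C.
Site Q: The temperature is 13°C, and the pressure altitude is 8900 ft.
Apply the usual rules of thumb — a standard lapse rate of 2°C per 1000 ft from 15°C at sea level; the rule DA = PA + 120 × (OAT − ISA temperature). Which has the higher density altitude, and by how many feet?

Site P: ISA temp = 15°C, deviation -11°C, DA = 0 + 120 × (-11) = -1320 ft.
Site Q: ISA temp = -2.8°C, deviation +15.8°C, DA = 8900 + 120 × 15.8 = 10796 ft.
Site Q is higher by 10796 − (-1320) = 12116 ft.

Site Q by 12116 ft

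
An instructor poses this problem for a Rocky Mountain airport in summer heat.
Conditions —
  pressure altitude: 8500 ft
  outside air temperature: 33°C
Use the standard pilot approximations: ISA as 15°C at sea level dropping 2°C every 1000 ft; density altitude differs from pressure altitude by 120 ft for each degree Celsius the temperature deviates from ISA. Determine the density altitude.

12700 ft

ISA temperature at 8500 ft = 15 − 2 × (8500/1000) = -2°C.
ISA deviation = 33 − (-2) = +35°C.
Density altitude = 8500 + 120 × (35) = 8500 + (+4200) = 12700 ft.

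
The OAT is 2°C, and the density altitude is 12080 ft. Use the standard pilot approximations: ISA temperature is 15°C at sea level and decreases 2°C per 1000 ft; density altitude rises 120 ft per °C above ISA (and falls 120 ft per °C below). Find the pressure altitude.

DA = PA + 120 × (OAT − (15 − 2·PA/1000)) = PA + 120·OAT − 1800 + 0.24·PA = 1.24·PA + 120·OAT − 1800.
So 1.24·PA = 12080 − 120 × 2 + 1800 = 13640.
PA = 13640 / 1.24 = 11000 ft.

11000 ft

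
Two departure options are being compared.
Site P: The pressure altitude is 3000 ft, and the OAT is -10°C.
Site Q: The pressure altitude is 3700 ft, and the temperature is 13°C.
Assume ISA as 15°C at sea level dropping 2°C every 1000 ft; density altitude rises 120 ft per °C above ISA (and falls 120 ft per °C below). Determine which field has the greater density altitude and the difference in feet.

Site Q by 3628 ft

Site P: ISA temp = 9°C, deviation -19°C, DA = 3000 + 120 × (-19) = 720 ft.
Site Q: ISA temp = 7.6°C, deviation +5.4°C, DA = 3700 + 120 × 5.4 = 4348 ft.
Site Q is higher by 4348 − 720 = 3628 ft.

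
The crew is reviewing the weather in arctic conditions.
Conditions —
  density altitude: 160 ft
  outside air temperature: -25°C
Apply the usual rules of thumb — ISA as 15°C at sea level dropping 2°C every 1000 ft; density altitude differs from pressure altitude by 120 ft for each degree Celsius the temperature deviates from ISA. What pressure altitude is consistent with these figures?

4000 ft

DA = PA + 120 × (OAT − (15 − 2·PA/1000)) = PA + 120·OAT − 1800 + 0.24·PA = 1.24·PA + 120·OAT − 1800.
So 1.24·PA = 160 − 120 × (-25) + 1800 = 4960.
PA = 4960 / 1.24 = 4000 ft.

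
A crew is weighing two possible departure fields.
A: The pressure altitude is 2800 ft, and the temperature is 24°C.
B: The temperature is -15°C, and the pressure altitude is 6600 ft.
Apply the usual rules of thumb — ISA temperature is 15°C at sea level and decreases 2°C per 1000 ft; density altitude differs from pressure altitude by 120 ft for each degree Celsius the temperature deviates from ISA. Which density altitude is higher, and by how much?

A: ISA temp = 9.4°C, deviation +14.6°C, DA = 2800 + 120 × 14.6 = 4552 ft.
B: ISA temp = 1.8°C, deviation -16.8°C, DA = 6600 + 120 × (-16.8) = 4584 ft.
B is higher by 4584 − 4552 = 32 ft.

B by 32 ft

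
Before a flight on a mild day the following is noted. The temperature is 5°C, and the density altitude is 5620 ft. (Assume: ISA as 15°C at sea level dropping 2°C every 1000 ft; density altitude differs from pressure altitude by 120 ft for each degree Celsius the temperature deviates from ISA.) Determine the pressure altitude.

5500 ft

DA = PA + 120 × (OAT − (15 − 2·PA/1000)) = PA + 120·OAT − 1800 + 0.24·PA = 1.24·PA + 120·OAT − 1800.
So 1.24·PA = 5620 − 120 × 5 + 1800 = 6820.
PA = 6820 / 1.24 = 5500 ft.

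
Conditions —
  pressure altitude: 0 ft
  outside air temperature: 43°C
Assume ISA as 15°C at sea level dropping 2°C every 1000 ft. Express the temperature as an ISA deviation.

ISA+28°C

ISA temperature at 0 ft = 15 − 2 × (0/1000) = 15°C.
Deviation = OAT − ISA = 43 − 15 = +28°C.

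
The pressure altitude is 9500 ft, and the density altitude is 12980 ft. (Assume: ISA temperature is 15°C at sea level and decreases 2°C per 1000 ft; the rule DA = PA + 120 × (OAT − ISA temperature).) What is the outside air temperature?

25°C

Density altitude − pressure altitude = 12980 − 9500 = +3480 ft.
At 120 ft/°C that is an ISA deviation of 3480/120 = +29°C.
ISA temperature at 9500 ft = 15 − 2 × (9500/1000) = -4°C.
OAT = ISA + deviation = -4 + (+29) = 25°C.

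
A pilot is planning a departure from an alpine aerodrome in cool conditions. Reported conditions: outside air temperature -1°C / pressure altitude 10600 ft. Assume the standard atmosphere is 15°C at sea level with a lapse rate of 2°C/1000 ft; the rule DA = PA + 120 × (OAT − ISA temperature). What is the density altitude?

ISA temperature at 10600 ft = 15 − 2 × (10600/1000) = -6.2°C.
ISA deviation = -1 − (-6.2) = +5.2°C.
Density altitude = 10600 + 120 × (5.2) = 10600 + (+624) = 11224 ft.

11224 ft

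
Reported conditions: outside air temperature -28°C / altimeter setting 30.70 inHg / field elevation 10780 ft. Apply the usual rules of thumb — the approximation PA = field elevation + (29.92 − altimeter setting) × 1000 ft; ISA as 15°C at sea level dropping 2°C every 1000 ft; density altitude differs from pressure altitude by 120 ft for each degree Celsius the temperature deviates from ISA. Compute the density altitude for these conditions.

Pressure altitude = 10780 + (29.92 − 30.70) × 1000 = 10780 + (-780) = 10000 ft.
ISA temperature at 10000 ft = 15 − 2 × (10000/1000) = -5°C.
ISA deviation = -28 − (-5) = -23°C.
Density altitude = 10000 + 120 × (-23) = 7240 ft.

7240 ft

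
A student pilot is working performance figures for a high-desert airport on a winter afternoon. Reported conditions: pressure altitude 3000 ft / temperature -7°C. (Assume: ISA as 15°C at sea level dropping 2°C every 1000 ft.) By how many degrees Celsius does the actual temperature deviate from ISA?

ISA-16°C

ISA temperature at 3000 ft = 15 − 2 × (3000/1000) = 9°C.
Deviation = OAT − ISA = -7 − 9 = -16°C.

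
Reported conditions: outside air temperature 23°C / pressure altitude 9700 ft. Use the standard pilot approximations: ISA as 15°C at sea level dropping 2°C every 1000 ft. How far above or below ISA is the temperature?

ISA+27.4°C

ISA temperature at 9700 ft = 15 − 2 × (9700/1000) = -4.4°C.
Deviation = OAT − ISA = 23 − (-4.4) = +27.4°C.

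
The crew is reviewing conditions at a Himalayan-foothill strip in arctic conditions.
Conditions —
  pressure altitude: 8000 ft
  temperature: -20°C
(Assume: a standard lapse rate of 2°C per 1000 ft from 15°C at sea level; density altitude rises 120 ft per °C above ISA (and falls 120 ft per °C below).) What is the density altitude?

ISA temperature at 8000 ft = 15 − 2 × (8000/1000) = -1°C.
ISA deviation = -20 − (-1) = -19°C.
Density altitude = 8000 + 120 × (-19) = 8000 + (-2280) = 5720 ft.

5720 ft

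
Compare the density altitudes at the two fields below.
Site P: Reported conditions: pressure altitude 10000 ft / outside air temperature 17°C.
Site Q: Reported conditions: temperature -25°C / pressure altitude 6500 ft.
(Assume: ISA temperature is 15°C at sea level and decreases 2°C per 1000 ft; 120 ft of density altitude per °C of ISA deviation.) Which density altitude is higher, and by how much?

Site P: ISA temp = -5°C, deviation +22°C, DA = 10000 + 120 × 22 = 12640 ft.
Site Q: ISA temp = 2°C, deviation -27°C, DA = 6500 + 120 × (-27) = 3260 ft.
Site P is higher by 12640 − 3260 = 9380 ft.

Site P by 9380 ft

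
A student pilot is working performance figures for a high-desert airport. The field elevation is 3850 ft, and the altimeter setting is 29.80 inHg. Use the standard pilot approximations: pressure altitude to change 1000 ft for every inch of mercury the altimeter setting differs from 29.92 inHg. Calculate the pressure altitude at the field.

Pressure correction = (29.92 − 29.80) × 1000 = +120 ft.
Pressure altitude = 3850 + (+120) = 3970 ft.

3970 ft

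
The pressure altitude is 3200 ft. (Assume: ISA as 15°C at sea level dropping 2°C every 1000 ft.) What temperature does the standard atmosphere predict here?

8.6°C

ISA temperature = 15 − 2 × (3200/1000) = 15 − 6.4 = 8.6°C.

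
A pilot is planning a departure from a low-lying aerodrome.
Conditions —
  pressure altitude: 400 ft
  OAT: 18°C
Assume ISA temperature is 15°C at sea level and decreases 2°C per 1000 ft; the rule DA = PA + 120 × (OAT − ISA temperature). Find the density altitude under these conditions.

ISA temperature at 400 ft = 15 − 2 × (400/1000) = 14.2°C.
ISA deviation = 18 − 14.2 = +3.8°C.
Density altitude = 400 + 120 × (3.8) = 400 + (+456) = 856 ft.

856 ft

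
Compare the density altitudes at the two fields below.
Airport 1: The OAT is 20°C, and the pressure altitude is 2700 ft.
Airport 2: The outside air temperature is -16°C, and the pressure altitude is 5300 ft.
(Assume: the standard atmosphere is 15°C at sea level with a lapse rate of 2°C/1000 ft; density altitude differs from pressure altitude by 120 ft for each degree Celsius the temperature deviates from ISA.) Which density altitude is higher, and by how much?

Airport 1: ISA temp = 9.6°C, deviation +10.4°C, DA = 2700 + 120 × 10.4 = 3948 ft.
Airport 2: ISA temp = 4.4°C, deviation -20.4°C, DA = 5300 + 120 × (-20.4) = 2852 ft.
Airport 1 is higher by 3948 − 2852 = 1096 ft.

Airport 1 by 1096 ft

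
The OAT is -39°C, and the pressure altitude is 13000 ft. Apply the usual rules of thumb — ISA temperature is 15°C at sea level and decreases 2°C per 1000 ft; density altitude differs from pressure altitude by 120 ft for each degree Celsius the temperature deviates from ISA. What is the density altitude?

9640 ft

ISA temperature at 13000 ft = 15 − 2 × (13000/1000) = -11°C.
ISA deviation = -39 − (-11) = -28°C.
Density altitude = 13000 + 120 × (-28) = 13000 + (-3360) = 9640 ft.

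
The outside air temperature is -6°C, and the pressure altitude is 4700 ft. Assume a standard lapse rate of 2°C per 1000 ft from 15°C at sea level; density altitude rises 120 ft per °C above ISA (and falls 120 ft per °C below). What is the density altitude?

3308 ft

ISA temperature at 4700 ft = 15 − 2 × (4700/1000) = 5.6°C.
ISA deviation = -6 − 5.6 = -11.6°C.
Density altitude = 4700 + 120 × (-11.6) = 4700 + (-1392) = 3308 ft.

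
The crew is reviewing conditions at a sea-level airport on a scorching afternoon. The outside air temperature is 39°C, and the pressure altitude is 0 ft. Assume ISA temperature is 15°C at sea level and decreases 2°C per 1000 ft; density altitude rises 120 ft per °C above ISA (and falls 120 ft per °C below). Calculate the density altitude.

2880 ft

ISA temperature at 0 ft = 15 − 2 × (0/1000) = 15°C.
ISA deviation = 39 − 15 = +24°C.
Density altitude = 0 + 120 × (24) = 0 + (+2880) = 2880 ft.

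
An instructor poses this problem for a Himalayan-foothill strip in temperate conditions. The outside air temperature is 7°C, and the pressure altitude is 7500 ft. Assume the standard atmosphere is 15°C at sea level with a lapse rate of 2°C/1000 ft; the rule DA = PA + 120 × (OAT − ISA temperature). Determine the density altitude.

ISA temperature at 7500 ft = 15 − 2 × (7500/1000) = 0°C.
ISA deviation = 7 − 0 = +7°C.
Density altitude = 7500 + 120 × (7) = 7500 + (+840) = 8340 ft.

8340 ft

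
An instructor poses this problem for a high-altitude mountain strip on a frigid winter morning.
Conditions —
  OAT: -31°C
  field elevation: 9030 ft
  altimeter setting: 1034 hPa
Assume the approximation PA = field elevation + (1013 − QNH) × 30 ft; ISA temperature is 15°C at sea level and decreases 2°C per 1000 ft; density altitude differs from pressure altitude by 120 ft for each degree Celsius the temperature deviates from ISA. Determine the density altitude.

Pressure altitude = 9030 + (1013 − 1034) × 30 = 9030 + (-630) = 8400 ft.
ISA temperature at 8400 ft = 15 − 2 × (8400/1000) = -1.8°C.
ISA deviation = -31 − (-1.8) = -29.2°C.
Density altitude = 8400 + 120 × (-29.2) = 4896 ft.

4896 ft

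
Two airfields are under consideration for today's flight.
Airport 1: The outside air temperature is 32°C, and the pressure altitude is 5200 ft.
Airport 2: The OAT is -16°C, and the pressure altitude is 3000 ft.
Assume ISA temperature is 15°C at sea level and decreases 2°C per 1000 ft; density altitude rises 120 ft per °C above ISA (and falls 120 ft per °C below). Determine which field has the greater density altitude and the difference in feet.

Airport 1: ISA temp = 4.6°C, deviation +27.4°C, DA = 5200 + 120 × 27.4 = 8488 ft.
Airport 2: ISA temp = 9°C, deviation -25°C, DA = 3000 + 120 × (-25) = 0 ft.
Airport 1 is higher by 8488 − 0 = 8488 ft.

Airport 1 by 8488 ft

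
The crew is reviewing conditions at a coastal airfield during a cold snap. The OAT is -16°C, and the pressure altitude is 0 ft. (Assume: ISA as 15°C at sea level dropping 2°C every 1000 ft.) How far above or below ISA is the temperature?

ISA temperature at 0 ft = 15 − 2 × (0/1000) = 15°C.
Deviation = OAT − ISA = -16 − 15 = -31°C.

ISA-31°C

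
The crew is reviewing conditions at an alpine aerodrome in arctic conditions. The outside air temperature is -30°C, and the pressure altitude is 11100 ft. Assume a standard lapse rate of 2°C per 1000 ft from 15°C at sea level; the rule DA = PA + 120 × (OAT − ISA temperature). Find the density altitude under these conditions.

ISA temperature at 11100 ft = 15 − 2 × (11100/1000) = -7.2°C.
ISA deviation = -30 − (-7.2) = -22.8°C.
Density altitude = 11100 + 120 × (-22.8) = 11100 + (-2736) = 8364 ft.

8364 ft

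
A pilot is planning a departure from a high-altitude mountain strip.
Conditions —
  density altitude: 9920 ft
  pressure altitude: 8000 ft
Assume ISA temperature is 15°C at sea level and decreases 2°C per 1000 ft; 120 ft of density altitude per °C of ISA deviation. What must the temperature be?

15°C

Density altitude − pressure altitude = 9920 − 8000 = +1920 ft.
At 120 ft/°C that is an ISA deviation of 1920/120 = +16°C.
ISA temperature at 8000 ft = 15 − 2 × (8000/1000) = -1°C.
OAT = ISA + deviation = -1 + (+16) = 15°C.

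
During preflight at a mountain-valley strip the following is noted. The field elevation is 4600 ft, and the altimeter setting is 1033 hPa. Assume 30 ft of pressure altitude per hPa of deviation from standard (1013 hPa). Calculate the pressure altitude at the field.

Pressure correction = (1013 − 1033) × 30 = -600 ft.
Pressure altitude = 4600 + (-600) = 4000 ft.

4000 ft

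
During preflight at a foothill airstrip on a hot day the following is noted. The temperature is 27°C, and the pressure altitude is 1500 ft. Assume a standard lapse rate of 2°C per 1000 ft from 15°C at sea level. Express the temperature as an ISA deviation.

ISA temperature at 1500 ft = 15 − 2 × (1500/1000) = 12°C.
Deviation = OAT − ISA = 27 − 12 = +15°C.

ISA+15°C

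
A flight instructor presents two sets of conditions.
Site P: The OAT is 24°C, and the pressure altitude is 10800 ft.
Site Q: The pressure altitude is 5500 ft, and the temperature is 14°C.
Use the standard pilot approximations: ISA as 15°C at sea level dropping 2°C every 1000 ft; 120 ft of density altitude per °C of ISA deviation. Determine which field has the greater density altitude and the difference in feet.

Site P by 7772 ft

Site P: ISA temp = -6.6°C, deviation +30.6°C, DA = 10800 + 120 × 30.6 = 14472 ft.
Site Q: ISA temp = 4°C, deviation +10°C, DA = 5500 + 120 × 10 = 6700 ft.
Site P is higher by 14472 − 6700 = 7772 ft.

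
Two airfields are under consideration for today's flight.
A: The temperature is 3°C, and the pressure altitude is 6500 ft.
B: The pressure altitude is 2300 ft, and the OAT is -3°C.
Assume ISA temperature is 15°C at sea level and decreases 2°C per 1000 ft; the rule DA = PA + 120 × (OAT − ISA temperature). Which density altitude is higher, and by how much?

A: ISA temp = 2°C, deviation +1°C, DA = 6500 + 120 × 1 = 6620 ft.
B: ISA temp = 10.4°C, deviation -13.4°C, DA = 2300 + 120 × (-13.4) = 692 ft.
A is higher by 6620 − 692 = 5928 ft.

A by 5928 ft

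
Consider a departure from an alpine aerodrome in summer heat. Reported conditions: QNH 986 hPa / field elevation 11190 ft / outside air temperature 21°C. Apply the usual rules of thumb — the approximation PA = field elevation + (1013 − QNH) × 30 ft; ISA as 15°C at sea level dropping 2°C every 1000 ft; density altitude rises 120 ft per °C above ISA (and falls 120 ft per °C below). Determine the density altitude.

Pressure altitude = 11190 + (1013 − 986) × 30 = 11190 + (+810) = 12000 ft.
ISA temperature at 12000 ft = 15 − 2 × (12000/1000) = -9°C.
ISA deviation = 21 − (-9) = +30°C.
Density altitude = 12000 + 120 × (30) = 15600 ft.

15600 ft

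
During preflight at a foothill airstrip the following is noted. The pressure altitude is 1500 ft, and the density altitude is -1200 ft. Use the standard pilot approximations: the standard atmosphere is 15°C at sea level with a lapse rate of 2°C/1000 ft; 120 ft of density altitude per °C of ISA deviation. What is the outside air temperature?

Density altitude − pressure altitude = -1200 − 1500 = -2700 ft.
At 120 ft/°C that is an ISA deviation of -2700/120 = -22.5°C.
ISA temperature at 1500 ft = 15 − 2 × (1500/1000) = 12°C.
OAT = ISA + deviation = 12 + (-22.5) = -10.5°C.

-10.5°C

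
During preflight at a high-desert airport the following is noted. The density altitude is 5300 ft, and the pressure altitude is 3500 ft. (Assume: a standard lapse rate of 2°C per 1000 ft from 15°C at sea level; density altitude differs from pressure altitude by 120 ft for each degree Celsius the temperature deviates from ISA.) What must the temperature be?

23°C

Density altitude − pressure altitude = 5300 − 3500 = +1800 ft.
At 120 ft/°C that is an ISA deviation of 1800/120 = +15°C.
ISA temperature at 3500 ft = 15 − 2 × (3500/1000) = 8°C.
OAT = ISA + deviation = 8 + (+15) = 23°C.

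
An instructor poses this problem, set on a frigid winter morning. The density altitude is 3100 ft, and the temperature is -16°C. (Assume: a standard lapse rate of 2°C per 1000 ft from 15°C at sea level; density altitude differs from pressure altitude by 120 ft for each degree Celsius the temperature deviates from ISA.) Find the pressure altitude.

DA = PA + 120 × (OAT − (15 − 2·PA/1000)) = PA + 120·OAT − 1800 + 0.24·PA = 1.24·PA + 120·OAT − 1800.
So 1.24·PA = 3100 − 120 × (-16) + 1800 = 6820.
PA = 6820 / 1.24 = 5500 ft.

5500 ft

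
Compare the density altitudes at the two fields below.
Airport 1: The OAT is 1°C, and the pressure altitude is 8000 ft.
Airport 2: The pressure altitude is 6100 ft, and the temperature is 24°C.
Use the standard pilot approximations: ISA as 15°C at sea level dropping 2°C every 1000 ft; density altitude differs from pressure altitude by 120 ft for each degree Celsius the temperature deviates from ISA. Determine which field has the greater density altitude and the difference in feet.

Airport 1: ISA temp = -1°C, deviation +2°C, DA = 8000 + 120 × 2 = 8240 ft.
Airport 2: ISA temp = 2.8°C, deviation +21.2°C, DA = 6100 + 120 × 21.2 = 8644 ft.
Airport 2 is higher by 8644 − 8240 = 404 ft.

Airport 2 by 404 ft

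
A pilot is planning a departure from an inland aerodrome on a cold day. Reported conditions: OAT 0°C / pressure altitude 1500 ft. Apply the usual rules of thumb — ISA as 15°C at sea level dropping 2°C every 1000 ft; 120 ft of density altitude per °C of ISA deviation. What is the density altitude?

ISA temperature at 1500 ft = 15 − 2 × (1500/1000) = 12°C.
ISA deviation = 0 − 12 = -12°C.
Density altitude = 1500 + 120 × (-12) = 1500 + (-1440) = 60 ft.

60 ft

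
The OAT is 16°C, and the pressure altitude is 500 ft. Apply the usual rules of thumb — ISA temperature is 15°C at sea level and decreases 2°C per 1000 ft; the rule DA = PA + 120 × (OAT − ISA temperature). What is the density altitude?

740 ft

ISA temperature at 500 ft = 15 − 2 × (500/1000) = 14°C.
ISA deviation = 16 − 14 = +2°C.
Density altitude = 500 + 120 × (2) = 500 + (+240) = 740 ft.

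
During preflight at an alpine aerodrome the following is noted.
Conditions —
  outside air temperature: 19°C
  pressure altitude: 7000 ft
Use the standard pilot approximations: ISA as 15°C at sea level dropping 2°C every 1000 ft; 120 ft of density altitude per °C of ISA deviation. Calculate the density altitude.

ISA temperature at 7000 ft = 15 − 2 × (7000/1000) = 1°C.
ISA deviation = 19 − 1 = +18°C.
Density altitude = 7000 + 120 × (18) = 7000 + (+2160) = 9160 ft.

9160 ft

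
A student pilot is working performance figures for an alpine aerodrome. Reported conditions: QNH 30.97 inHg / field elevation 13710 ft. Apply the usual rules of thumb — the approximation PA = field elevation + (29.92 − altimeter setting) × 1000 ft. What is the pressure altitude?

Pressure correction = (29.92 − 30.97) × 1000 = -1050 ft.
Pressure altitude = 13710 + (-1050) = 12660 ft.

12660 ft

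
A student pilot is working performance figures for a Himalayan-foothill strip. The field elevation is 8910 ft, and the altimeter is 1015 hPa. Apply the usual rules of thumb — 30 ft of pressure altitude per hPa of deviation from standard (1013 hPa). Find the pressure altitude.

Pressure correction = (1013 − 1015) × 30 = -60 ft.
Pressure altitude = 8910 + (-60) = 8850 ft.

8850 ft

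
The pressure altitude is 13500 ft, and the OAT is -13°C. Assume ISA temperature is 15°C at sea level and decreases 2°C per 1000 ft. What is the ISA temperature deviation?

ISA temperature at 13500 ft = 15 − 2 × (13500/1000) = -12°C.
Deviation = OAT − ISA = -13 − (-12) = -1°C.

ISA-1°C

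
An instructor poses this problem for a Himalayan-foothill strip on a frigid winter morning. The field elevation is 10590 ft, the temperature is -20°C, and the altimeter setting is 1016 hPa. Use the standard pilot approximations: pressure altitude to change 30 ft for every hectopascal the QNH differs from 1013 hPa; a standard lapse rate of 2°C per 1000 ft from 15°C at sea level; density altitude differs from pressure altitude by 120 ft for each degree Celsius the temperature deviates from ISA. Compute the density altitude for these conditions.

8820 ft

Pressure altitude = 10590 + (1013 − 1016) × 30 = 10590 + (-90) = 10500 ft.
ISA temperature at 10500 ft = 15 − 2 × (10500/1000) = -6°C.
ISA deviation = -20 − (-6) = -14°C.
Density altitude = 10500 + 120 × (-14) = 8820 ft.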